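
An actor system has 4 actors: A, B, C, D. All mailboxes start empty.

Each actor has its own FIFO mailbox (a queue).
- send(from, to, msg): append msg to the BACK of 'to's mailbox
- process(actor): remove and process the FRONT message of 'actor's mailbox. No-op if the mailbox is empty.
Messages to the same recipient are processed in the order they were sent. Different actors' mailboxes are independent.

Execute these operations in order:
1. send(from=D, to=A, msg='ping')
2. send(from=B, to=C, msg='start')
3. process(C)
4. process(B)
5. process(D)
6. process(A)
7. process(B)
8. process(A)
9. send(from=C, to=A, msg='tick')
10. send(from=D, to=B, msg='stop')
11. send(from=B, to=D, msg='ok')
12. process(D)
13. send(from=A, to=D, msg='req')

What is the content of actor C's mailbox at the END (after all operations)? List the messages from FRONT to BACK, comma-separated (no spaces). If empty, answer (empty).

Answer: (empty)

Derivation:
After 1 (send(from=D, to=A, msg='ping')): A:[ping] B:[] C:[] D:[]
After 2 (send(from=B, to=C, msg='start')): A:[ping] B:[] C:[start] D:[]
After 3 (process(C)): A:[ping] B:[] C:[] D:[]
After 4 (process(B)): A:[ping] B:[] C:[] D:[]
After 5 (process(D)): A:[ping] B:[] C:[] D:[]
After 6 (process(A)): A:[] B:[] C:[] D:[]
After 7 (process(B)): A:[] B:[] C:[] D:[]
After 8 (process(A)): A:[] B:[] C:[] D:[]
After 9 (send(from=C, to=A, msg='tick')): A:[tick] B:[] C:[] D:[]
After 10 (send(from=D, to=B, msg='stop')): A:[tick] B:[stop] C:[] D:[]
After 11 (send(from=B, to=D, msg='ok')): A:[tick] B:[stop] C:[] D:[ok]
After 12 (process(D)): A:[tick] B:[stop] C:[] D:[]
After 13 (send(from=A, to=D, msg='req')): A:[tick] B:[stop] C:[] D:[req]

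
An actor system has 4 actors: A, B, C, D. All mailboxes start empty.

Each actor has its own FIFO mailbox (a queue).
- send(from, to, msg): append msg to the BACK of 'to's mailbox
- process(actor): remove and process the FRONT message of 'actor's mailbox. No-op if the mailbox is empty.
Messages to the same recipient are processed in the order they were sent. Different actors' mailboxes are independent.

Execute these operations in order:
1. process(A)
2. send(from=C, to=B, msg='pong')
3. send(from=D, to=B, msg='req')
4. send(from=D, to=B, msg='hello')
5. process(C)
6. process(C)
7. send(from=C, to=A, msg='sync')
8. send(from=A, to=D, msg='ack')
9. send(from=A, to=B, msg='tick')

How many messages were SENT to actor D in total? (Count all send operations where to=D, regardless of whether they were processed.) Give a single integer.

Answer: 1

Derivation:
After 1 (process(A)): A:[] B:[] C:[] D:[]
After 2 (send(from=C, to=B, msg='pong')): A:[] B:[pong] C:[] D:[]
After 3 (send(from=D, to=B, msg='req')): A:[] B:[pong,req] C:[] D:[]
After 4 (send(from=D, to=B, msg='hello')): A:[] B:[pong,req,hello] C:[] D:[]
After 5 (process(C)): A:[] B:[pong,req,hello] C:[] D:[]
After 6 (process(C)): A:[] B:[pong,req,hello] C:[] D:[]
After 7 (send(from=C, to=A, msg='sync')): A:[sync] B:[pong,req,hello] C:[] D:[]
After 8 (send(from=A, to=D, msg='ack')): A:[sync] B:[pong,req,hello] C:[] D:[ack]
After 9 (send(from=A, to=B, msg='tick')): A:[sync] B:[pong,req,hello,tick] C:[] D:[ack]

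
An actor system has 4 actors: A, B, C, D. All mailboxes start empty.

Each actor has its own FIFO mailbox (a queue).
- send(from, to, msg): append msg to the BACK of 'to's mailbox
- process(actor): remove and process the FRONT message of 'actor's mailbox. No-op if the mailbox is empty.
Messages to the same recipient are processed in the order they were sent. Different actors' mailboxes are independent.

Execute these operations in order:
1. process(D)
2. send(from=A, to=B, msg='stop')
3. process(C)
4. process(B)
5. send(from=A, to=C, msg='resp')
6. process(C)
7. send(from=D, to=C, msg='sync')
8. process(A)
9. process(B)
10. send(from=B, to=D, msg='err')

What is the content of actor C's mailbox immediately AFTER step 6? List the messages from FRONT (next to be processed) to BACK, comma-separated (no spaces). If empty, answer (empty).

After 1 (process(D)): A:[] B:[] C:[] D:[]
After 2 (send(from=A, to=B, msg='stop')): A:[] B:[stop] C:[] D:[]
After 3 (process(C)): A:[] B:[stop] C:[] D:[]
After 4 (process(B)): A:[] B:[] C:[] D:[]
After 5 (send(from=A, to=C, msg='resp')): A:[] B:[] C:[resp] D:[]
After 6 (process(C)): A:[] B:[] C:[] D:[]

(empty)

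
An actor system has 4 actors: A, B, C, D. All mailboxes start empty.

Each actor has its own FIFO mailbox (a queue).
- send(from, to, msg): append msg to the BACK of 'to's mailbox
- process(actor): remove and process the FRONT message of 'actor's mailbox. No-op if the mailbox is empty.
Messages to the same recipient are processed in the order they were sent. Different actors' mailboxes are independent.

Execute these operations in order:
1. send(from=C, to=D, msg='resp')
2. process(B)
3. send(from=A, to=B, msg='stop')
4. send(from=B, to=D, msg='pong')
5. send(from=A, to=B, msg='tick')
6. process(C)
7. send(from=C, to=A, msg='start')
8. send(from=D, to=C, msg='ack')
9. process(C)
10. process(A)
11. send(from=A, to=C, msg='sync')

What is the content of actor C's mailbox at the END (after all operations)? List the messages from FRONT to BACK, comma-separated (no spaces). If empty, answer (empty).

Answer: sync

Derivation:
After 1 (send(from=C, to=D, msg='resp')): A:[] B:[] C:[] D:[resp]
After 2 (process(B)): A:[] B:[] C:[] D:[resp]
After 3 (send(from=A, to=B, msg='stop')): A:[] B:[stop] C:[] D:[resp]
After 4 (send(from=B, to=D, msg='pong')): A:[] B:[stop] C:[] D:[resp,pong]
After 5 (send(from=A, to=B, msg='tick')): A:[] B:[stop,tick] C:[] D:[resp,pong]
After 6 (process(C)): A:[] B:[stop,tick] C:[] D:[resp,pong]
After 7 (send(from=C, to=A, msg='start')): A:[start] B:[stop,tick] C:[] D:[resp,pong]
After 8 (send(from=D, to=C, msg='ack')): A:[start] B:[stop,tick] C:[ack] D:[resp,pong]
After 9 (process(C)): A:[start] B:[stop,tick] C:[] D:[resp,pong]
After 10 (process(A)): A:[] B:[stop,tick] C:[] D:[resp,pong]
After 11 (send(from=A, to=C, msg='sync')): A:[] B:[stop,tick] C:[sync] D:[resp,pong]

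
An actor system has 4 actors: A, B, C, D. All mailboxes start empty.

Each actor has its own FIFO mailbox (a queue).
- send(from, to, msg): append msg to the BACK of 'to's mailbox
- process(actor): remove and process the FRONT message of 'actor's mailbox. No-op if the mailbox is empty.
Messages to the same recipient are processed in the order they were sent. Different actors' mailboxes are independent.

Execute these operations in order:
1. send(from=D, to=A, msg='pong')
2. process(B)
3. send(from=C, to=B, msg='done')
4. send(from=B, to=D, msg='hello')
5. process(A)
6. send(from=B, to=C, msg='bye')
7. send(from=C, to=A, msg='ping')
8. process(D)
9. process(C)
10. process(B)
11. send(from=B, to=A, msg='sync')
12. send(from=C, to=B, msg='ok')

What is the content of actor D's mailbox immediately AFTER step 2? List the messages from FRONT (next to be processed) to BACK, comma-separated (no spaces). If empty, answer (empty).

After 1 (send(from=D, to=A, msg='pong')): A:[pong] B:[] C:[] D:[]
After 2 (process(B)): A:[pong] B:[] C:[] D:[]

(empty)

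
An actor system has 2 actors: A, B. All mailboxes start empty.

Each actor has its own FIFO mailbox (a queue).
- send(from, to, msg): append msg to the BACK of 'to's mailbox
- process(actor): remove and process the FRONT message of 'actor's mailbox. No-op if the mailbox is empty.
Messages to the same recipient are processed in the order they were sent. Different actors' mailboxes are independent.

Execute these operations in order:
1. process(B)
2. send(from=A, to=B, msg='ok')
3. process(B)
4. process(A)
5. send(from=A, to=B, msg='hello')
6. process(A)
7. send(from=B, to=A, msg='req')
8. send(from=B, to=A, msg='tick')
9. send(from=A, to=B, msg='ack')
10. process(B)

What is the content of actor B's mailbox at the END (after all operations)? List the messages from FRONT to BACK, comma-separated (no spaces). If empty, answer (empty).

After 1 (process(B)): A:[] B:[]
After 2 (send(from=A, to=B, msg='ok')): A:[] B:[ok]
After 3 (process(B)): A:[] B:[]
After 4 (process(A)): A:[] B:[]
After 5 (send(from=A, to=B, msg='hello')): A:[] B:[hello]
After 6 (process(A)): A:[] B:[hello]
After 7 (send(from=B, to=A, msg='req')): A:[req] B:[hello]
After 8 (send(from=B, to=A, msg='tick')): A:[req,tick] B:[hello]
After 9 (send(from=A, to=B, msg='ack')): A:[req,tick] B:[hello,ack]
After 10 (process(B)): A:[req,tick] B:[ack]

Answer: ack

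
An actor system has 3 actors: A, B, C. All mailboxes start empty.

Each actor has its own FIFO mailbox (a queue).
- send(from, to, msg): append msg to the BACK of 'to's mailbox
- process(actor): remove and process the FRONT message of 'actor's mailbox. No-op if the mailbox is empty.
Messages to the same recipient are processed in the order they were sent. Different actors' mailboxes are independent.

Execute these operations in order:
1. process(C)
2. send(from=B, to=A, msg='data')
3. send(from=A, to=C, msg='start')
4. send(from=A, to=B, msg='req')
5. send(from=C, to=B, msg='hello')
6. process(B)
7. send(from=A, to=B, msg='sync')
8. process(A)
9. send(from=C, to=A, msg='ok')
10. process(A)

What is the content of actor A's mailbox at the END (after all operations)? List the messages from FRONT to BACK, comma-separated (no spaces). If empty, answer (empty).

Answer: (empty)

Derivation:
After 1 (process(C)): A:[] B:[] C:[]
After 2 (send(from=B, to=A, msg='data')): A:[data] B:[] C:[]
After 3 (send(from=A, to=C, msg='start')): A:[data] B:[] C:[start]
After 4 (send(from=A, to=B, msg='req')): A:[data] B:[req] C:[start]
After 5 (send(from=C, to=B, msg='hello')): A:[data] B:[req,hello] C:[start]
After 6 (process(B)): A:[data] B:[hello] C:[start]
After 7 (send(from=A, to=B, msg='sync')): A:[data] B:[hello,sync] C:[start]
After 8 (process(A)): A:[] B:[hello,sync] C:[start]
After 9 (send(from=C, to=A, msg='ok')): A:[ok] B:[hello,sync] C:[start]
After 10 (process(A)): A:[] B:[hello,sync] C:[start]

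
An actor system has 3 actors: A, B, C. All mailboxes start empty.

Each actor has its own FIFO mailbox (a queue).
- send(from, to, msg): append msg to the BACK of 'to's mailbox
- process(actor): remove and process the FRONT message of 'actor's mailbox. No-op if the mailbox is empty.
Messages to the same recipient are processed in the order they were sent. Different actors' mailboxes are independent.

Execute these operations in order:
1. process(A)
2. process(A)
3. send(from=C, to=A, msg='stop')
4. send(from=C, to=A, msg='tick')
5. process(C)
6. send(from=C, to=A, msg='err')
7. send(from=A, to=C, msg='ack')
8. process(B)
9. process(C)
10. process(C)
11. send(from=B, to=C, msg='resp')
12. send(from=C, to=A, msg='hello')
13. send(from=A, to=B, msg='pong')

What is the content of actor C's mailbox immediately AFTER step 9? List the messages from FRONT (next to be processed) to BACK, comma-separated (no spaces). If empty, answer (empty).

After 1 (process(A)): A:[] B:[] C:[]
After 2 (process(A)): A:[] B:[] C:[]
After 3 (send(from=C, to=A, msg='stop')): A:[stop] B:[] C:[]
After 4 (send(from=C, to=A, msg='tick')): A:[stop,tick] B:[] C:[]
After 5 (process(C)): A:[stop,tick] B:[] C:[]
After 6 (send(from=C, to=A, msg='err')): A:[stop,tick,err] B:[] C:[]
After 7 (send(from=A, to=C, msg='ack')): A:[stop,tick,err] B:[] C:[ack]
After 8 (process(B)): A:[stop,tick,err] B:[] C:[ack]
After 9 (process(C)): A:[stop,tick,err] B:[] C:[]

(empty)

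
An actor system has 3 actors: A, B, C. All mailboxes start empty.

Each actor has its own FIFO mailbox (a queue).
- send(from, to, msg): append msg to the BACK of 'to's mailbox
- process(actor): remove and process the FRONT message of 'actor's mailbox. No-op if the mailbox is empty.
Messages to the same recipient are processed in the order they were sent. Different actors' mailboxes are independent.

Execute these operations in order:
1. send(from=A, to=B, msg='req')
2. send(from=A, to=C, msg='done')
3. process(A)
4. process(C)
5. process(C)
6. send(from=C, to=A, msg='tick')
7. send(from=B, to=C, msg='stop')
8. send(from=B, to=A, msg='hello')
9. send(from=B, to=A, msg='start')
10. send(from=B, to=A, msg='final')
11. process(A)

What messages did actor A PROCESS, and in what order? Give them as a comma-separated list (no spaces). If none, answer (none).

After 1 (send(from=A, to=B, msg='req')): A:[] B:[req] C:[]
After 2 (send(from=A, to=C, msg='done')): A:[] B:[req] C:[done]
After 3 (process(A)): A:[] B:[req] C:[done]
After 4 (process(C)): A:[] B:[req] C:[]
After 5 (process(C)): A:[] B:[req] C:[]
After 6 (send(from=C, to=A, msg='tick')): A:[tick] B:[req] C:[]
After 7 (send(from=B, to=C, msg='stop')): A:[tick] B:[req] C:[stop]
After 8 (send(from=B, to=A, msg='hello')): A:[tick,hello] B:[req] C:[stop]
After 9 (send(from=B, to=A, msg='start')): A:[tick,hello,start] B:[req] C:[stop]
After 10 (send(from=B, to=A, msg='final')): A:[tick,hello,start,final] B:[req] C:[stop]
After 11 (process(A)): A:[hello,start,final] B:[req] C:[stop]

Answer: tick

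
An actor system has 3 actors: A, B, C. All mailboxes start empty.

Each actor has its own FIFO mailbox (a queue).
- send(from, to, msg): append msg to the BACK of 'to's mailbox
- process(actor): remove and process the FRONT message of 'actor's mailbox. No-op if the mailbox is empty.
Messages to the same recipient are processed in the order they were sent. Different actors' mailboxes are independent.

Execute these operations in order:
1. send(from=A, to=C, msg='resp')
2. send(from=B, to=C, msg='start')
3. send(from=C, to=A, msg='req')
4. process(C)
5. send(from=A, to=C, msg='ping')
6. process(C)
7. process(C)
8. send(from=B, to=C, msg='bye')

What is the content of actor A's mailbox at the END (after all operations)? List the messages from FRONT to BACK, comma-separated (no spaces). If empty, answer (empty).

After 1 (send(from=A, to=C, msg='resp')): A:[] B:[] C:[resp]
After 2 (send(from=B, to=C, msg='start')): A:[] B:[] C:[resp,start]
After 3 (send(from=C, to=A, msg='req')): A:[req] B:[] C:[resp,start]
After 4 (process(C)): A:[req] B:[] C:[start]
After 5 (send(from=A, to=C, msg='ping')): A:[req] B:[] C:[start,ping]
After 6 (process(C)): A:[req] B:[] C:[ping]
After 7 (process(C)): A:[req] B:[] C:[]
After 8 (send(from=B, to=C, msg='bye')): A:[req] B:[] C:[bye]

Answer: req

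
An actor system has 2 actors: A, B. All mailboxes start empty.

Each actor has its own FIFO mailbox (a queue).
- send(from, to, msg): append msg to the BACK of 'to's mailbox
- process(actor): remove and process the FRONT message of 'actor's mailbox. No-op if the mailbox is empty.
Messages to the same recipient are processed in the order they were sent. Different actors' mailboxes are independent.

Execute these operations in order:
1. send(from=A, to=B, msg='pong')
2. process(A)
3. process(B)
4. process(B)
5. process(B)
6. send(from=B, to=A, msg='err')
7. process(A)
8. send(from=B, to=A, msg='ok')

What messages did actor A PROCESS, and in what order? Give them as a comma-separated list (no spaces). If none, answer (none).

After 1 (send(from=A, to=B, msg='pong')): A:[] B:[pong]
After 2 (process(A)): A:[] B:[pong]
After 3 (process(B)): A:[] B:[]
After 4 (process(B)): A:[] B:[]
After 5 (process(B)): A:[] B:[]
After 6 (send(from=B, to=A, msg='err')): A:[err] B:[]
After 7 (process(A)): A:[] B:[]
After 8 (send(from=B, to=A, msg='ok')): A:[ok] B:[]

Answer: err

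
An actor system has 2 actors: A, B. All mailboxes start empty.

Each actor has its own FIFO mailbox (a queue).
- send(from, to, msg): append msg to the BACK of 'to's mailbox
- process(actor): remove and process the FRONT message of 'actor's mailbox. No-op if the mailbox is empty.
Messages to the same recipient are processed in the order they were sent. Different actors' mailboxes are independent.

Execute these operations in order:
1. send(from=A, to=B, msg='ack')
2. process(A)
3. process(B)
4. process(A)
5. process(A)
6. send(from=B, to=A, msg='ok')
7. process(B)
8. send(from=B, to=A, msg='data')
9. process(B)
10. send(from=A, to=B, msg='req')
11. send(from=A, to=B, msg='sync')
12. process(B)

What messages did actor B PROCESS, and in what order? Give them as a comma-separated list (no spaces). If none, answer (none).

Answer: ack,req

Derivation:
After 1 (send(from=A, to=B, msg='ack')): A:[] B:[ack]
After 2 (process(A)): A:[] B:[ack]
After 3 (process(B)): A:[] B:[]
After 4 (process(A)): A:[] B:[]
After 5 (process(A)): A:[] B:[]
After 6 (send(from=B, to=A, msg='ok')): A:[ok] B:[]
After 7 (process(B)): A:[ok] B:[]
After 8 (send(from=B, to=A, msg='data')): A:[ok,data] B:[]
After 9 (process(B)): A:[ok,data] B:[]
After 10 (send(from=A, to=B, msg='req')): A:[ok,data] B:[req]
After 11 (send(from=A, to=B, msg='sync')): A:[ok,data] B:[req,sync]
After 12 (process(B)): A:[ok,data] B:[sync]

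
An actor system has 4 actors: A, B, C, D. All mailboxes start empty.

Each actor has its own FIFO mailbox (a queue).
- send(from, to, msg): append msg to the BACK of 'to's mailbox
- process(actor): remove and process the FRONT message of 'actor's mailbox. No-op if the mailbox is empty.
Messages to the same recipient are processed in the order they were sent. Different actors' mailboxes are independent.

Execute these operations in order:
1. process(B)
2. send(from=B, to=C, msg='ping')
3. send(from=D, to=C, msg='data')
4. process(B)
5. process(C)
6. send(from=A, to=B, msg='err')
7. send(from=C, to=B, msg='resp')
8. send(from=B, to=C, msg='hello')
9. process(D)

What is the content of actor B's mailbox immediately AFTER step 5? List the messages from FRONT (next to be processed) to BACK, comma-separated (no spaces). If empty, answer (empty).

After 1 (process(B)): A:[] B:[] C:[] D:[]
After 2 (send(from=B, to=C, msg='ping')): A:[] B:[] C:[ping] D:[]
After 3 (send(from=D, to=C, msg='data')): A:[] B:[] C:[ping,data] D:[]
After 4 (process(B)): A:[] B:[] C:[ping,data] D:[]
After 5 (process(C)): A:[] B:[] C:[data] D:[]

(empty)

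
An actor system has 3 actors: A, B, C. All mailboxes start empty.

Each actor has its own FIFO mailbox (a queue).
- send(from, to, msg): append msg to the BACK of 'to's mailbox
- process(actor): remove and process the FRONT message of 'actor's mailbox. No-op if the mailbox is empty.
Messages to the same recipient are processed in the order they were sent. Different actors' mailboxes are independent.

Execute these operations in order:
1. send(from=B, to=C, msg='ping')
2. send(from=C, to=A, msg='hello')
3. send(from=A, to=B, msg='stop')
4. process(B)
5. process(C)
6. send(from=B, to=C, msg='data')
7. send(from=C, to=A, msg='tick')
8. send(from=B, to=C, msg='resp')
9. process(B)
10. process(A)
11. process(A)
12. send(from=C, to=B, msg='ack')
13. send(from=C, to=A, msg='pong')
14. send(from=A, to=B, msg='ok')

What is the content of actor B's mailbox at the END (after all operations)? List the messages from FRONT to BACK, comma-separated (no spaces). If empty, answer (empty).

Answer: ack,ok

Derivation:
After 1 (send(from=B, to=C, msg='ping')): A:[] B:[] C:[ping]
After 2 (send(from=C, to=A, msg='hello')): A:[hello] B:[] C:[ping]
After 3 (send(from=A, to=B, msg='stop')): A:[hello] B:[stop] C:[ping]
After 4 (process(B)): A:[hello] B:[] C:[ping]
After 5 (process(C)): A:[hello] B:[] C:[]
After 6 (send(from=B, to=C, msg='data')): A:[hello] B:[] C:[data]
After 7 (send(from=C, to=A, msg='tick')): A:[hello,tick] B:[] C:[data]
After 8 (send(from=B, to=C, msg='resp')): A:[hello,tick] B:[] C:[data,resp]
After 9 (process(B)): A:[hello,tick] B:[] C:[data,resp]
After 10 (process(A)): A:[tick] B:[] C:[data,resp]
After 11 (process(A)): A:[] B:[] C:[data,resp]
After 12 (send(from=C, to=B, msg='ack')): A:[] B:[ack] C:[data,resp]
After 13 (send(from=C, to=A, msg='pong')): A:[pong] B:[ack] C:[data,resp]
After 14 (send(from=A, to=B, msg='ok')): A:[pong] B:[ack,ok] C:[data,resp]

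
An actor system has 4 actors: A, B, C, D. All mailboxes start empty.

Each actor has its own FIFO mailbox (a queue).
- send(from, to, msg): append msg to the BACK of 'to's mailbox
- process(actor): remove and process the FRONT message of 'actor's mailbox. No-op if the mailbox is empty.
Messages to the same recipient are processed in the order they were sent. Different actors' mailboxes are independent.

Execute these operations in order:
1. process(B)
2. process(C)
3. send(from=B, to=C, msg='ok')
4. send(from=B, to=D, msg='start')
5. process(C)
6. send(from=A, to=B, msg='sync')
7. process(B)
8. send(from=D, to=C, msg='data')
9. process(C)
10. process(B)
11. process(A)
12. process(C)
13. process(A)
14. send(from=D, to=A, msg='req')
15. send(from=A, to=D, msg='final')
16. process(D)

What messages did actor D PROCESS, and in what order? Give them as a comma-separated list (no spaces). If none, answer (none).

After 1 (process(B)): A:[] B:[] C:[] D:[]
After 2 (process(C)): A:[] B:[] C:[] D:[]
After 3 (send(from=B, to=C, msg='ok')): A:[] B:[] C:[ok] D:[]
After 4 (send(from=B, to=D, msg='start')): A:[] B:[] C:[ok] D:[start]
After 5 (process(C)): A:[] B:[] C:[] D:[start]
After 6 (send(from=A, to=B, msg='sync')): A:[] B:[sync] C:[] D:[start]
After 7 (process(B)): A:[] B:[] C:[] D:[start]
After 8 (send(from=D, to=C, msg='data')): A:[] B:[] C:[data] D:[start]
After 9 (process(C)): A:[] B:[] C:[] D:[start]
After 10 (process(B)): A:[] B:[] C:[] D:[start]
After 11 (process(A)): A:[] B:[] C:[] D:[start]
After 12 (process(C)): A:[] B:[] C:[] D:[start]
After 13 (process(A)): A:[] B:[] C:[] D:[start]
After 14 (send(from=D, to=A, msg='req')): A:[req] B:[] C:[] D:[start]
After 15 (send(from=A, to=D, msg='final')): A:[req] B:[] C:[] D:[start,final]
After 16 (process(D)): A:[req] B:[] C:[] D:[final]

Answer: start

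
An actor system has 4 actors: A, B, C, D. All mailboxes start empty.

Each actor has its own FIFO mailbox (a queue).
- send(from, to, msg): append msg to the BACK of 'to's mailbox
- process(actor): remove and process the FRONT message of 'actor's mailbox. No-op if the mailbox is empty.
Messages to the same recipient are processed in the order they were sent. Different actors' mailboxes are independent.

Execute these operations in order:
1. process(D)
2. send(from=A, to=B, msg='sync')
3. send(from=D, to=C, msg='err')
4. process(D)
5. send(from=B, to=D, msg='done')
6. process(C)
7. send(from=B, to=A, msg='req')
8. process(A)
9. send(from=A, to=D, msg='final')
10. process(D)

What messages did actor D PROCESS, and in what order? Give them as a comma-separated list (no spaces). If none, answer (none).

Answer: done

Derivation:
After 1 (process(D)): A:[] B:[] C:[] D:[]
After 2 (send(from=A, to=B, msg='sync')): A:[] B:[sync] C:[] D:[]
After 3 (send(from=D, to=C, msg='err')): A:[] B:[sync] C:[err] D:[]
After 4 (process(D)): A:[] B:[sync] C:[err] D:[]
After 5 (send(from=B, to=D, msg='done')): A:[] B:[sync] C:[err] D:[done]
After 6 (process(C)): A:[] B:[sync] C:[] D:[done]
After 7 (send(from=B, to=A, msg='req')): A:[req] B:[sync] C:[] D:[done]
After 8 (process(A)): A:[] B:[sync] C:[] D:[done]
After 9 (send(from=A, to=D, msg='final')): A:[] B:[sync] C:[] D:[done,final]
After 10 (process(D)): A:[] B:[sync] C:[] D:[final]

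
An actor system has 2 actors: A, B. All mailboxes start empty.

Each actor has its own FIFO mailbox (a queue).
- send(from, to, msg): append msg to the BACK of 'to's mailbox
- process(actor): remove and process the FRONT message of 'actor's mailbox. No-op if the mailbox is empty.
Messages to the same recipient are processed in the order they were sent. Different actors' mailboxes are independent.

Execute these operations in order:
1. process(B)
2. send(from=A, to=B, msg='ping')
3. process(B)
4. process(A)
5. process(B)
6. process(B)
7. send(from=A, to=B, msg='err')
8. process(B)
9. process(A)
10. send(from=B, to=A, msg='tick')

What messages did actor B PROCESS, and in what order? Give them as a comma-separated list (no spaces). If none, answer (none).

After 1 (process(B)): A:[] B:[]
After 2 (send(from=A, to=B, msg='ping')): A:[] B:[ping]
After 3 (process(B)): A:[] B:[]
After 4 (process(A)): A:[] B:[]
After 5 (process(B)): A:[] B:[]
After 6 (process(B)): A:[] B:[]
After 7 (send(from=A, to=B, msg='err')): A:[] B:[err]
After 8 (process(B)): A:[] B:[]
After 9 (process(A)): A:[] B:[]
After 10 (send(from=B, to=A, msg='tick')): A:[tick] B:[]

Answer: ping,err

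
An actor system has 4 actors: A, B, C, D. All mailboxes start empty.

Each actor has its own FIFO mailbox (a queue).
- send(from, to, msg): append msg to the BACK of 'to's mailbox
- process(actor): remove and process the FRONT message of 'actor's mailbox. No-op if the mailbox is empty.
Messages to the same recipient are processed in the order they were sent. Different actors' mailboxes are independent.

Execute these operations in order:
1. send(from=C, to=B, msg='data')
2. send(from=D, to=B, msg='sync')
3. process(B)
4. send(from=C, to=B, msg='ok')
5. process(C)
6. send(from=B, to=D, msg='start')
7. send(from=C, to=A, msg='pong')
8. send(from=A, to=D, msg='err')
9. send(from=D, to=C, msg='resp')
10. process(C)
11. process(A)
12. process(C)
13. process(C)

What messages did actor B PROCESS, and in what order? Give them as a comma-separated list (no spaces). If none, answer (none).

After 1 (send(from=C, to=B, msg='data')): A:[] B:[data] C:[] D:[]
After 2 (send(from=D, to=B, msg='sync')): A:[] B:[data,sync] C:[] D:[]
After 3 (process(B)): A:[] B:[sync] C:[] D:[]
After 4 (send(from=C, to=B, msg='ok')): A:[] B:[sync,ok] C:[] D:[]
After 5 (process(C)): A:[] B:[sync,ok] C:[] D:[]
After 6 (send(from=B, to=D, msg='start')): A:[] B:[sync,ok] C:[] D:[start]
After 7 (send(from=C, to=A, msg='pong')): A:[pong] B:[sync,ok] C:[] D:[start]
After 8 (send(from=A, to=D, msg='err')): A:[pong] B:[sync,ok] C:[] D:[start,err]
After 9 (send(from=D, to=C, msg='resp')): A:[pong] B:[sync,ok] C:[resp] D:[start,err]
After 10 (process(C)): A:[pong] B:[sync,ok] C:[] D:[start,err]
After 11 (process(A)): A:[] B:[sync,ok] C:[] D:[start,err]
After 12 (process(C)): A:[] B:[sync,ok] C:[] D:[start,err]
After 13 (process(C)): A:[] B:[sync,ok] C:[] D:[start,err]

Answer: data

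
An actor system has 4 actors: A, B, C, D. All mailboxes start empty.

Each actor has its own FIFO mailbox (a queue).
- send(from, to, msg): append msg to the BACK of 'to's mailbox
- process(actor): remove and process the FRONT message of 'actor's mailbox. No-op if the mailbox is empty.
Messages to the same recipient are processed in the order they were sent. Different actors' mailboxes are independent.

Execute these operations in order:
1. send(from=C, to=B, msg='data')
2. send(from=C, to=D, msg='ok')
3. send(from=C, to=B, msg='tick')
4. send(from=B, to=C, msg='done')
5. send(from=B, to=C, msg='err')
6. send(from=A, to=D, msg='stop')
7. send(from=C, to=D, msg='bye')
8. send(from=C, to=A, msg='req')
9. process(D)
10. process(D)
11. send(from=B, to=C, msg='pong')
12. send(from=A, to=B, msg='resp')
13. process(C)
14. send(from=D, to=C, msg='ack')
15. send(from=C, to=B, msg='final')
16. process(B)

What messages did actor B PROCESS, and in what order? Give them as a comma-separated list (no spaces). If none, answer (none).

Answer: data

Derivation:
After 1 (send(from=C, to=B, msg='data')): A:[] B:[data] C:[] D:[]
After 2 (send(from=C, to=D, msg='ok')): A:[] B:[data] C:[] D:[ok]
After 3 (send(from=C, to=B, msg='tick')): A:[] B:[data,tick] C:[] D:[ok]
After 4 (send(from=B, to=C, msg='done')): A:[] B:[data,tick] C:[done] D:[ok]
After 5 (send(from=B, to=C, msg='err')): A:[] B:[data,tick] C:[done,err] D:[ok]
After 6 (send(from=A, to=D, msg='stop')): A:[] B:[data,tick] C:[done,err] D:[ok,stop]
After 7 (send(from=C, to=D, msg='bye')): A:[] B:[data,tick] C:[done,err] D:[ok,stop,bye]
After 8 (send(from=C, to=A, msg='req')): A:[req] B:[data,tick] C:[done,err] D:[ok,stop,bye]
After 9 (process(D)): A:[req] B:[data,tick] C:[done,err] D:[stop,bye]
After 10 (process(D)): A:[req] B:[data,tick] C:[done,err] D:[bye]
After 11 (send(from=B, to=C, msg='pong')): A:[req] B:[data,tick] C:[done,err,pong] D:[bye]
After 12 (send(from=A, to=B, msg='resp')): A:[req] B:[data,tick,resp] C:[done,err,pong] D:[bye]
After 13 (process(C)): A:[req] B:[data,tick,resp] C:[err,pong] D:[bye]
After 14 (send(from=D, to=C, msg='ack')): A:[req] B:[data,tick,resp] C:[err,pong,ack] D:[bye]
After 15 (send(from=C, to=B, msg='final')): A:[req] B:[data,tick,resp,final] C:[err,pong,ack] D:[bye]
After 16 (process(B)): A:[req] B:[tick,resp,final] C:[err,pong,ack] D:[bye]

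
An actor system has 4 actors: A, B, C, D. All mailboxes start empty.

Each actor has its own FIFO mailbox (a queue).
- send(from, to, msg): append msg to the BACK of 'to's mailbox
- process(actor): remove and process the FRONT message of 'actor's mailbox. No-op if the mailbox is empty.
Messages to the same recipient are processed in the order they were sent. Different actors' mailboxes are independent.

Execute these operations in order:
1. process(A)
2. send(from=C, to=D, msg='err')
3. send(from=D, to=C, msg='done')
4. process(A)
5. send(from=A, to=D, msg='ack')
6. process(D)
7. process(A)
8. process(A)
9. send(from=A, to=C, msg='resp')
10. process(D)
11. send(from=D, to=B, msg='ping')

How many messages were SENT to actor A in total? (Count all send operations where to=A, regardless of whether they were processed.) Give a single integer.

Answer: 0

Derivation:
After 1 (process(A)): A:[] B:[] C:[] D:[]
After 2 (send(from=C, to=D, msg='err')): A:[] B:[] C:[] D:[err]
After 3 (send(from=D, to=C, msg='done')): A:[] B:[] C:[done] D:[err]
After 4 (process(A)): A:[] B:[] C:[done] D:[err]
After 5 (send(from=A, to=D, msg='ack')): A:[] B:[] C:[done] D:[err,ack]
After 6 (process(D)): A:[] B:[] C:[done] D:[ack]
After 7 (process(A)): A:[] B:[] C:[done] D:[ack]
After 8 (process(A)): A:[] B:[] C:[done] D:[ack]
After 9 (send(from=A, to=C, msg='resp')): A:[] B:[] C:[done,resp] D:[ack]
After 10 (process(D)): A:[] B:[] C:[done,resp] D:[]
After 11 (send(from=D, to=B, msg='ping')): A:[] B:[ping] C:[done,resp] D:[]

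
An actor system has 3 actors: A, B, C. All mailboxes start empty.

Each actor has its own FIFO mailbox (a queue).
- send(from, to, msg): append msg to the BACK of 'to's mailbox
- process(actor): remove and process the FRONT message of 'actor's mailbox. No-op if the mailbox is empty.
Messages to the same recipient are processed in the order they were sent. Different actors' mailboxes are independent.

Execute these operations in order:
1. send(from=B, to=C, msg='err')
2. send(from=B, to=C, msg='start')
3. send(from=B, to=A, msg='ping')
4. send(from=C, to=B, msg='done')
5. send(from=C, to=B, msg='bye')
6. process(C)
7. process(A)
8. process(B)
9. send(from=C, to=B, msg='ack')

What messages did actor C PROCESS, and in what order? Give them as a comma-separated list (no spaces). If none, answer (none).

Answer: err

Derivation:
After 1 (send(from=B, to=C, msg='err')): A:[] B:[] C:[err]
After 2 (send(from=B, to=C, msg='start')): A:[] B:[] C:[err,start]
After 3 (send(from=B, to=A, msg='ping')): A:[ping] B:[] C:[err,start]
After 4 (send(from=C, to=B, msg='done')): A:[ping] B:[done] C:[err,start]
After 5 (send(from=C, to=B, msg='bye')): A:[ping] B:[done,bye] C:[err,start]
After 6 (process(C)): A:[ping] B:[done,bye] C:[start]
After 7 (process(A)): A:[] B:[done,bye] C:[start]
After 8 (process(B)): A:[] B:[bye] C:[start]
After 9 (send(from=C, to=B, msg='ack')): A:[] B:[bye,ack] C:[start]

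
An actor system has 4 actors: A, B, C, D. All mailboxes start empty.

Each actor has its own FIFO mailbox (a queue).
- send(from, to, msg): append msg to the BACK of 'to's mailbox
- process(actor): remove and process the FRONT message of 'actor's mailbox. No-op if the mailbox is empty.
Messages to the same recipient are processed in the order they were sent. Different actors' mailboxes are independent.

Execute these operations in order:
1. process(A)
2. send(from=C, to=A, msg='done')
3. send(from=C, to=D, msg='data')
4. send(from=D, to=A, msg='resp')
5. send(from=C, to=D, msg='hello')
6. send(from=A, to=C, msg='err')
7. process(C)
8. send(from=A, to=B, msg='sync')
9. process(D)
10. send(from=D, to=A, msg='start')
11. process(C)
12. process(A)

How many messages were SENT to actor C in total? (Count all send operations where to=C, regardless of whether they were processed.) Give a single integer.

After 1 (process(A)): A:[] B:[] C:[] D:[]
After 2 (send(from=C, to=A, msg='done')): A:[done] B:[] C:[] D:[]
After 3 (send(from=C, to=D, msg='data')): A:[done] B:[] C:[] D:[data]
After 4 (send(from=D, to=A, msg='resp')): A:[done,resp] B:[] C:[] D:[data]
After 5 (send(from=C, to=D, msg='hello')): A:[done,resp] B:[] C:[] D:[data,hello]
After 6 (send(from=A, to=C, msg='err')): A:[done,resp] B:[] C:[err] D:[data,hello]
After 7 (process(C)): A:[done,resp] B:[] C:[] D:[data,hello]
After 8 (send(from=A, to=B, msg='sync')): A:[done,resp] B:[sync] C:[] D:[data,hello]
After 9 (process(D)): A:[done,resp] B:[sync] C:[] D:[hello]
After 10 (send(from=D, to=A, msg='start')): A:[done,resp,start] B:[sync] C:[] D:[hello]
After 11 (process(C)): A:[done,resp,start] B:[sync] C:[] D:[hello]
After 12 (process(A)): A:[resp,start] B:[sync] C:[] D:[hello]

Answer: 1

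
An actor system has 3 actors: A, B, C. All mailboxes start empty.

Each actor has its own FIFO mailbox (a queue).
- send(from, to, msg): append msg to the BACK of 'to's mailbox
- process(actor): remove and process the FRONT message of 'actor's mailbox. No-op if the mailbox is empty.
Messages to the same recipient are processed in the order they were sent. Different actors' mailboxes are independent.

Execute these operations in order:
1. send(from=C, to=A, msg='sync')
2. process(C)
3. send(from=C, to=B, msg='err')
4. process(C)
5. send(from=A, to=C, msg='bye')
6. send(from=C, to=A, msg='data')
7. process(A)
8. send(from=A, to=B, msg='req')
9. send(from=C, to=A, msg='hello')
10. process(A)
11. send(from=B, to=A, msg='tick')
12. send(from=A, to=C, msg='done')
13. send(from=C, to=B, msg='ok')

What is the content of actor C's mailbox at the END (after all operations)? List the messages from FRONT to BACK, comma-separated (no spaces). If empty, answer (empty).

Answer: bye,done

Derivation:
After 1 (send(from=C, to=A, msg='sync')): A:[sync] B:[] C:[]
After 2 (process(C)): A:[sync] B:[] C:[]
After 3 (send(from=C, to=B, msg='err')): A:[sync] B:[err] C:[]
After 4 (process(C)): A:[sync] B:[err] C:[]
After 5 (send(from=A, to=C, msg='bye')): A:[sync] B:[err] C:[bye]
After 6 (send(from=C, to=A, msg='data')): A:[sync,data] B:[err] C:[bye]
After 7 (process(A)): A:[data] B:[err] C:[bye]
After 8 (send(from=A, to=B, msg='req')): A:[data] B:[err,req] C:[bye]
After 9 (send(from=C, to=A, msg='hello')): A:[data,hello] B:[err,req] C:[bye]
After 10 (process(A)): A:[hello] B:[err,req] C:[bye]
After 11 (send(from=B, to=A, msg='tick')): A:[hello,tick] B:[err,req] C:[bye]
After 12 (send(from=A, to=C, msg='done')): A:[hello,tick] B:[err,req] C:[bye,done]
After 13 (send(from=C, to=B, msg='ok')): A:[hello,tick] B:[err,req,ok] C:[bye,done]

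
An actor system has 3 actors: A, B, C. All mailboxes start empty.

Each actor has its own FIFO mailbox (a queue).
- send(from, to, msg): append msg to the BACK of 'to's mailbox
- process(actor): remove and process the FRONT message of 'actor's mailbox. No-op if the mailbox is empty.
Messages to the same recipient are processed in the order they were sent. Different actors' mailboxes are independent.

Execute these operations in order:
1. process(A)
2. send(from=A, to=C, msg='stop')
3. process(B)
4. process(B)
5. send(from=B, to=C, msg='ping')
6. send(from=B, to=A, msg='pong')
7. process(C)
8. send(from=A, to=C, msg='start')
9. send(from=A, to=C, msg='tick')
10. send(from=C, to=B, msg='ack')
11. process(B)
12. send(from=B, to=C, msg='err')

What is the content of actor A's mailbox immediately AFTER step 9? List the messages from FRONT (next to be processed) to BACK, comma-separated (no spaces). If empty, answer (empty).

After 1 (process(A)): A:[] B:[] C:[]
After 2 (send(from=A, to=C, msg='stop')): A:[] B:[] C:[stop]
After 3 (process(B)): A:[] B:[] C:[stop]
After 4 (process(B)): A:[] B:[] C:[stop]
After 5 (send(from=B, to=C, msg='ping')): A:[] B:[] C:[stop,ping]
After 6 (send(from=B, to=A, msg='pong')): A:[pong] B:[] C:[stop,ping]
After 7 (process(C)): A:[pong] B:[] C:[ping]
After 8 (send(from=A, to=C, msg='start')): A:[pong] B:[] C:[ping,start]
After 9 (send(from=A, to=C, msg='tick')): A:[pong] B:[] C:[ping,start,tick]

pong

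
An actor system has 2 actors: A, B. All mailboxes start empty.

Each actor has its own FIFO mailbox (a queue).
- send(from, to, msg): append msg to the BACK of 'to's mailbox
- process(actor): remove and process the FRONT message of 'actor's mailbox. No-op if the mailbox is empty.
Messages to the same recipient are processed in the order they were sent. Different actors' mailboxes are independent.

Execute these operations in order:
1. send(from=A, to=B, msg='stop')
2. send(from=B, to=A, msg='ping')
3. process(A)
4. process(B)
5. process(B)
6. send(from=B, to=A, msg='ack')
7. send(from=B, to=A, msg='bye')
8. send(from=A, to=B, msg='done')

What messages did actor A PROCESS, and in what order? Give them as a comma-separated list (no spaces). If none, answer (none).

After 1 (send(from=A, to=B, msg='stop')): A:[] B:[stop]
After 2 (send(from=B, to=A, msg='ping')): A:[ping] B:[stop]
After 3 (process(A)): A:[] B:[stop]
After 4 (process(B)): A:[] B:[]
After 5 (process(B)): A:[] B:[]
After 6 (send(from=B, to=A, msg='ack')): A:[ack] B:[]
After 7 (send(from=B, to=A, msg='bye')): A:[ack,bye] B:[]
After 8 (send(from=A, to=B, msg='done')): A:[ack,bye] B:[done]

Answer: ping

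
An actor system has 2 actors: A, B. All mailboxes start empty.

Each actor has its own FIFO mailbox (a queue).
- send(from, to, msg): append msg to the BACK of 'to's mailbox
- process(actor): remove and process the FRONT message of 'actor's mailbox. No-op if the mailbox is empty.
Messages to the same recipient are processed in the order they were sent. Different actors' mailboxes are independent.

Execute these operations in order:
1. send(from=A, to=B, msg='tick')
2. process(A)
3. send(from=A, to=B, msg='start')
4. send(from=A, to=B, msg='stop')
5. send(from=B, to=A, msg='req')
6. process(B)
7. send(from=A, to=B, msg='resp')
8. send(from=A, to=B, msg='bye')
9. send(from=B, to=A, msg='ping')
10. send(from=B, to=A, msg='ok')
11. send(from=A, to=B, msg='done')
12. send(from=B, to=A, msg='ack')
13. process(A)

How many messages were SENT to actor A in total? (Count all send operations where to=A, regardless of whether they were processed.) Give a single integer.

Answer: 4

Derivation:
After 1 (send(from=A, to=B, msg='tick')): A:[] B:[tick]
After 2 (process(A)): A:[] B:[tick]
After 3 (send(from=A, to=B, msg='start')): A:[] B:[tick,start]
After 4 (send(from=A, to=B, msg='stop')): A:[] B:[tick,start,stop]
After 5 (send(from=B, to=A, msg='req')): A:[req] B:[tick,start,stop]
After 6 (process(B)): A:[req] B:[start,stop]
After 7 (send(from=A, to=B, msg='resp')): A:[req] B:[start,stop,resp]
After 8 (send(from=A, to=B, msg='bye')): A:[req] B:[start,stop,resp,bye]
After 9 (send(from=B, to=A, msg='ping')): A:[req,ping] B:[start,stop,resp,bye]
After 10 (send(from=B, to=A, msg='ok')): A:[req,ping,ok] B:[start,stop,resp,bye]
After 11 (send(from=A, to=B, msg='done')): A:[req,ping,ok] B:[start,stop,resp,bye,done]
After 12 (send(from=B, to=A, msg='ack')): A:[req,ping,ok,ack] B:[start,stop,resp,bye,done]
After 13 (process(A)): A:[ping,ok,ack] B:[start,stop,resp,bye,done]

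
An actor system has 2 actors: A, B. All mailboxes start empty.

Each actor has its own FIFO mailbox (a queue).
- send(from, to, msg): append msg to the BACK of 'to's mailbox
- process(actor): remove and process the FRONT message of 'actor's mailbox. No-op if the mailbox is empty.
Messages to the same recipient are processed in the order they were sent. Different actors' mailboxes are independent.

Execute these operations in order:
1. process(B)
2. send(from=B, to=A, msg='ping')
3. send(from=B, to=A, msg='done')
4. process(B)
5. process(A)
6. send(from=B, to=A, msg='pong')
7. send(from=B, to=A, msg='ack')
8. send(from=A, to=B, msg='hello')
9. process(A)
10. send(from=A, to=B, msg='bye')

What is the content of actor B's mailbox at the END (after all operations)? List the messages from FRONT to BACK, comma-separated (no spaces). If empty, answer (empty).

Answer: hello,bye

Derivation:
After 1 (process(B)): A:[] B:[]
After 2 (send(from=B, to=A, msg='ping')): A:[ping] B:[]
After 3 (send(from=B, to=A, msg='done')): A:[ping,done] B:[]
After 4 (process(B)): A:[ping,done] B:[]
After 5 (process(A)): A:[done] B:[]
After 6 (send(from=B, to=A, msg='pong')): A:[done,pong] B:[]
After 7 (send(from=B, to=A, msg='ack')): A:[done,pong,ack] B:[]
After 8 (send(from=A, to=B, msg='hello')): A:[done,pong,ack] B:[hello]
After 9 (process(A)): A:[pong,ack] B:[hello]
After 10 (send(from=A, to=B, msg='bye')): A:[pong,ack] B:[hello,bye]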